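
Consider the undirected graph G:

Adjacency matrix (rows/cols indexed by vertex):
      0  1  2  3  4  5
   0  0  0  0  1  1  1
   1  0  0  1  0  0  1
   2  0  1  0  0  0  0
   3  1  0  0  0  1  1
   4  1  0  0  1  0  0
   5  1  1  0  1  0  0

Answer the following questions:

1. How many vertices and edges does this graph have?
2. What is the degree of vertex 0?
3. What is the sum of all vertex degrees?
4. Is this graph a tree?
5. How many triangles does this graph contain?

Count: 6 vertices, 7 edges.
Vertex 0 has neighbors [3, 4, 5], degree = 3.
Handshaking lemma: 2 * 7 = 14.
A tree on 6 vertices has 5 edges. This graph has 7 edges (2 extra). Not a tree.
Number of triangles = 2.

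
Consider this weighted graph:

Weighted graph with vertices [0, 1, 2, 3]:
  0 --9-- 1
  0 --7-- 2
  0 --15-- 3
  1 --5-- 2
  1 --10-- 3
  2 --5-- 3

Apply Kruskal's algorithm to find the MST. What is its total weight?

Applying Kruskal's algorithm (sort edges by weight, add if no cycle):
  Add (1,2) w=5
  Add (2,3) w=5
  Add (0,2) w=7
  Skip (0,1) w=9 (creates cycle)
  Skip (1,3) w=10 (creates cycle)
  Skip (0,3) w=15 (creates cycle)
MST weight = 17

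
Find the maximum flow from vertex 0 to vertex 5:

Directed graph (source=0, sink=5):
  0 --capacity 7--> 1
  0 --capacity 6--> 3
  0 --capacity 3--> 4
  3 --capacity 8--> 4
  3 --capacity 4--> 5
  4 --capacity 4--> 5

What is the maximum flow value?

Computing max flow:
  Flow on (0->3): 5/6
  Flow on (0->4): 3/3
  Flow on (3->4): 1/8
  Flow on (3->5): 4/4
  Flow on (4->5): 4/4
Maximum flow = 8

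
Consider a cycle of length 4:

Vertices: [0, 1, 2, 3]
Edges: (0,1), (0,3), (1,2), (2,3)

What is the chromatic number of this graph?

This is an even cycle (C_4). Even cycles are bipartite.
Chromatic number = 2.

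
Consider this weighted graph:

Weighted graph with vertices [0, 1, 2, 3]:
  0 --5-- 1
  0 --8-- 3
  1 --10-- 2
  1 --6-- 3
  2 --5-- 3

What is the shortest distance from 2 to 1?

Using Dijkstra's algorithm from vertex 2:
Shortest path: 2 -> 1
Total weight: 10 = 10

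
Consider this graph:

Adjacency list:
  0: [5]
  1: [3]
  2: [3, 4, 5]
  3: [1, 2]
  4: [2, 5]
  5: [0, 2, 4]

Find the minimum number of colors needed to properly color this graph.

The graph has a maximum clique of size 3 (lower bound on chromatic number).
A valid 3-coloring: {0: 0, 1: 0, 2: 0, 3: 1, 4: 2, 5: 1}.
Chromatic number = 3.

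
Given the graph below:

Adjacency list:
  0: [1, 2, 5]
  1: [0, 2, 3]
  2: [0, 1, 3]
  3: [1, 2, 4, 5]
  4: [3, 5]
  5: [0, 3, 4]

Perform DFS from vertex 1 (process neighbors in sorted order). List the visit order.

DFS from vertex 1 (neighbors processed in ascending order):
Visit order: 1, 0, 2, 3, 4, 5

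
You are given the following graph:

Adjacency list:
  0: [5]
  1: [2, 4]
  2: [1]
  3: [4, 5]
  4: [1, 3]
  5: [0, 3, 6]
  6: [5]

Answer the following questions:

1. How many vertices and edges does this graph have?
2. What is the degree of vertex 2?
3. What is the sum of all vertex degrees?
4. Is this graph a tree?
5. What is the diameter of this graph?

Count: 7 vertices, 6 edges.
Vertex 2 has neighbors [1], degree = 1.
Handshaking lemma: 2 * 6 = 12.
A graph is a tree iff it is connected and has exactly n-1 edges. This graph is connected (all 7 vertices in one component) and has 7-1 = 6 edges. It is a tree.
Diameter (longest shortest path) = 5.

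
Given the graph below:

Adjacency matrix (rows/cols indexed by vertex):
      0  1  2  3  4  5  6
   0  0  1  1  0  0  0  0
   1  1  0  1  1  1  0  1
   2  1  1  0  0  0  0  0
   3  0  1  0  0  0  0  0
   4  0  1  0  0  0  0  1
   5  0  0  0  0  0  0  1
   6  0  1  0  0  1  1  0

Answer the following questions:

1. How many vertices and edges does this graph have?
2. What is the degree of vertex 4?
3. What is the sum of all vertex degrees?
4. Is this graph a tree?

Count: 7 vertices, 8 edges.
Vertex 4 has neighbors [1, 6], degree = 2.
Handshaking lemma: 2 * 8 = 16.
A tree on 7 vertices has 6 edges. This graph has 8 edges (2 extra). Not a tree.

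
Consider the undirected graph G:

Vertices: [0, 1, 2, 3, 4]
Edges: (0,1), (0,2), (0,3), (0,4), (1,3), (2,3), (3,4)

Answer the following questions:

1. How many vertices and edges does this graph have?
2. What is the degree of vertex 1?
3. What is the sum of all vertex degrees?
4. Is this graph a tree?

Count: 5 vertices, 7 edges.
Vertex 1 has neighbors [0, 3], degree = 2.
Handshaking lemma: 2 * 7 = 14.
A tree on 5 vertices has 4 edges. This graph has 7 edges (3 extra). Not a tree.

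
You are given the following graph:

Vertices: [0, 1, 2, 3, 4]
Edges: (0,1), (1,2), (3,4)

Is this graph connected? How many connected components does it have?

Checking connectivity: the graph has 2 connected component(s).
Components: [[0, 1, 2], [3, 4]]. The graph is NOT connected.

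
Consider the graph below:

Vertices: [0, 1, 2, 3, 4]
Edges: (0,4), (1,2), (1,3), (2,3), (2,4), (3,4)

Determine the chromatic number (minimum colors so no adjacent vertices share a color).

The graph has a maximum clique of size 3 (lower bound on chromatic number).
A valid 3-coloring: {0: 0, 1: 2, 2: 0, 3: 1, 4: 2}.
Chromatic number = 3.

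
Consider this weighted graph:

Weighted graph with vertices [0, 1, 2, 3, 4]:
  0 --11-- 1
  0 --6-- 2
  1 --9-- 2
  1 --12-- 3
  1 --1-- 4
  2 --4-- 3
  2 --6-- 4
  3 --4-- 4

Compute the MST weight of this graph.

Applying Kruskal's algorithm (sort edges by weight, add if no cycle):
  Add (1,4) w=1
  Add (2,3) w=4
  Add (3,4) w=4
  Add (0,2) w=6
  Skip (2,4) w=6 (creates cycle)
  Skip (1,2) w=9 (creates cycle)
  Skip (0,1) w=11 (creates cycle)
  Skip (1,3) w=12 (creates cycle)
MST weight = 15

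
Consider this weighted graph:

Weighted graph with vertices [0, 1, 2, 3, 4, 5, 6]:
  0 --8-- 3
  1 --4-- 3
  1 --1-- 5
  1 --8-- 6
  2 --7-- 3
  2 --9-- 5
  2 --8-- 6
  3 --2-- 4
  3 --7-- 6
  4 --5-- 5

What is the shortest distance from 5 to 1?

Using Dijkstra's algorithm from vertex 5:
Shortest path: 5 -> 1
Total weight: 1 = 1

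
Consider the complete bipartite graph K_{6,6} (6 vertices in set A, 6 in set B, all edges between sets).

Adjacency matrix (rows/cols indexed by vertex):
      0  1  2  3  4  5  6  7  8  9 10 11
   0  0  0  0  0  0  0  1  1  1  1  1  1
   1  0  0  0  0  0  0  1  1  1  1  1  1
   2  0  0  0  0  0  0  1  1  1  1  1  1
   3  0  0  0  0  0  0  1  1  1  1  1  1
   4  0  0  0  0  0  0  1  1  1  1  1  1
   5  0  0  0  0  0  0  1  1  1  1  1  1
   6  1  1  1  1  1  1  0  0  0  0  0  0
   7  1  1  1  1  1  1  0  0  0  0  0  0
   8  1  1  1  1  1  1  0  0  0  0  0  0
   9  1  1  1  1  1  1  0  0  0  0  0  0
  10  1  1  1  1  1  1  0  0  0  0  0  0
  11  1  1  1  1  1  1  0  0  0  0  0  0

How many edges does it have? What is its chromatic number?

K_{6,6} has 6 * 6 = 36 edges.
Bipartite graphs have chromatic number 2 (color each partition differently).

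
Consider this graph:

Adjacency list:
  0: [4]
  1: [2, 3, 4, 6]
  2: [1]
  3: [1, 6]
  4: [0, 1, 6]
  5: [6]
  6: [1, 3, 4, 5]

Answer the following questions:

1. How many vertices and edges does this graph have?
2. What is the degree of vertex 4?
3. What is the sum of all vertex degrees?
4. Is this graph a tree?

Count: 7 vertices, 8 edges.
Vertex 4 has neighbors [0, 1, 6], degree = 3.
Handshaking lemma: 2 * 8 = 16.
A tree on 7 vertices has 6 edges. This graph has 8 edges (2 extra). Not a tree.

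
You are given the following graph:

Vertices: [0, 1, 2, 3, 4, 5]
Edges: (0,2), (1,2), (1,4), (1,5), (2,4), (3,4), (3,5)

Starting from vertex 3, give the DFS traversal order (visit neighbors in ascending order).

DFS from vertex 3 (neighbors processed in ascending order):
Visit order: 3, 4, 1, 2, 0, 5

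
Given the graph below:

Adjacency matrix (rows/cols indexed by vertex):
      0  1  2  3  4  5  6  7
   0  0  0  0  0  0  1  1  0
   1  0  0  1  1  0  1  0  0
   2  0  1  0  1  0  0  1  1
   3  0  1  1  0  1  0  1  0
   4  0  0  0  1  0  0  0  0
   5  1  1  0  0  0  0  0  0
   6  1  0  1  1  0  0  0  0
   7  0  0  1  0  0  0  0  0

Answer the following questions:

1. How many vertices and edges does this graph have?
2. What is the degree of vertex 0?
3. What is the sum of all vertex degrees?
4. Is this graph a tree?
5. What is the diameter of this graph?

Count: 8 vertices, 10 edges.
Vertex 0 has neighbors [5, 6], degree = 2.
Handshaking lemma: 2 * 10 = 20.
A tree on 8 vertices has 7 edges. This graph has 10 edges (3 extra). Not a tree.
Diameter (longest shortest path) = 3.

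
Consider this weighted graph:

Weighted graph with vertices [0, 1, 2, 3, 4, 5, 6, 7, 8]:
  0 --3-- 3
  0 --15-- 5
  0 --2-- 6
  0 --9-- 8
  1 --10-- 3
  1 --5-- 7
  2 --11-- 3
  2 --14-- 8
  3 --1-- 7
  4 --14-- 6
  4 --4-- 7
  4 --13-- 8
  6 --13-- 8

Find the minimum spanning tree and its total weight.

Applying Kruskal's algorithm (sort edges by weight, add if no cycle):
  Add (3,7) w=1
  Add (0,6) w=2
  Add (0,3) w=3
  Add (4,7) w=4
  Add (1,7) w=5
  Add (0,8) w=9
  Skip (1,3) w=10 (creates cycle)
  Add (2,3) w=11
  Skip (4,8) w=13 (creates cycle)
  Skip (6,8) w=13 (creates cycle)
  Skip (2,8) w=14 (creates cycle)
  Skip (4,6) w=14 (creates cycle)
  Add (0,5) w=15
MST weight = 50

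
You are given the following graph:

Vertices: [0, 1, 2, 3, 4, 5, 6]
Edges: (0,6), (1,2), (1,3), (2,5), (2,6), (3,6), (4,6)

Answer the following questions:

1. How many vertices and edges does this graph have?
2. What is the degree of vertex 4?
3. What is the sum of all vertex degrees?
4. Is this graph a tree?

Count: 7 vertices, 7 edges.
Vertex 4 has neighbors [6], degree = 1.
Handshaking lemma: 2 * 7 = 14.
A tree on 7 vertices has 6 edges. This graph has 7 edges (1 extra). Not a tree.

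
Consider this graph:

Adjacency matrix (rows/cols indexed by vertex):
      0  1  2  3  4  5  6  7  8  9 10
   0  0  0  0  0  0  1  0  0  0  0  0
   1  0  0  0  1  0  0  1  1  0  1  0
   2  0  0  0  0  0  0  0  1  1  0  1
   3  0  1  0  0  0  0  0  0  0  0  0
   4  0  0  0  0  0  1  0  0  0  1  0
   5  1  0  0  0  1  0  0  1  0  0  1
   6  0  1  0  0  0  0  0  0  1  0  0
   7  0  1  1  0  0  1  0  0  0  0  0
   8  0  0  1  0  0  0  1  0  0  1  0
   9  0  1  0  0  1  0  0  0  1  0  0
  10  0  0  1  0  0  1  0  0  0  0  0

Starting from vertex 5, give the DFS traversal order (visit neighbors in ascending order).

DFS from vertex 5 (neighbors processed in ascending order):
Visit order: 5, 0, 4, 9, 1, 3, 6, 8, 2, 7, 10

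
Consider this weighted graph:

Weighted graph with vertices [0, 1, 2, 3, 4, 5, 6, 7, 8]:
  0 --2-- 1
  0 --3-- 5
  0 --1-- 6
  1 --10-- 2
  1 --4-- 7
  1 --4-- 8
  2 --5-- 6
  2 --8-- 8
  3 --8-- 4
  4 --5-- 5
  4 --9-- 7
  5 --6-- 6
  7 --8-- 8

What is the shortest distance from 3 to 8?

Using Dijkstra's algorithm from vertex 3:
Shortest path: 3 -> 4 -> 5 -> 0 -> 1 -> 8
Total weight: 8 + 5 + 3 + 2 + 4 = 22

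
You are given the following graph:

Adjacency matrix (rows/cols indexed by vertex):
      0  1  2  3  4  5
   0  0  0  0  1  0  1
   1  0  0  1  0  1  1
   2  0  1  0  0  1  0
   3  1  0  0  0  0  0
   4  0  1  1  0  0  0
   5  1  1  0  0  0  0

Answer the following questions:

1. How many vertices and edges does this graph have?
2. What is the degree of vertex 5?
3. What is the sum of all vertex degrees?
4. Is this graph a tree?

Count: 6 vertices, 6 edges.
Vertex 5 has neighbors [0, 1], degree = 2.
Handshaking lemma: 2 * 6 = 12.
A tree on 6 vertices has 5 edges. This graph has 6 edges (1 extra). Not a tree.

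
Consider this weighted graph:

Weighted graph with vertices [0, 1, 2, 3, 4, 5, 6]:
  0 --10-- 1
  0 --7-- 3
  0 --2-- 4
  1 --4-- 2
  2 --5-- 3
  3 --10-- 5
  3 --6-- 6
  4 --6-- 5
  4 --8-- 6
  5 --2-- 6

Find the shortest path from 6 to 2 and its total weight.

Using Dijkstra's algorithm from vertex 6:
Shortest path: 6 -> 3 -> 2
Total weight: 6 + 5 = 11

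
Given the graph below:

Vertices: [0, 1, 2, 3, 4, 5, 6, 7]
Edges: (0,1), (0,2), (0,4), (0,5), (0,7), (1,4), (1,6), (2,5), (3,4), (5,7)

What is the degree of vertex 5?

Vertex 5 has neighbors [0, 2, 7], so deg(5) = 3.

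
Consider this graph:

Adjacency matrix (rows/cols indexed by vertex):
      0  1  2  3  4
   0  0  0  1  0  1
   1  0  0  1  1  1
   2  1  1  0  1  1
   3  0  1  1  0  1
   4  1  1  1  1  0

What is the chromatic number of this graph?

The graph has a maximum clique of size 4 (lower bound on chromatic number).
A valid 4-coloring: {0: 2, 1: 2, 2: 0, 3: 3, 4: 1}.
Chromatic number = 4.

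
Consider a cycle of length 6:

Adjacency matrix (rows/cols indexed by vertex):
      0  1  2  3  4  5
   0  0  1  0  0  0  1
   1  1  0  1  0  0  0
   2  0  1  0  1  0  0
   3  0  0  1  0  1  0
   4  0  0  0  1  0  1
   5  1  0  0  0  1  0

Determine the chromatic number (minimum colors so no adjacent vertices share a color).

This is an even cycle (C_6). Even cycles are bipartite.
Chromatic number = 2.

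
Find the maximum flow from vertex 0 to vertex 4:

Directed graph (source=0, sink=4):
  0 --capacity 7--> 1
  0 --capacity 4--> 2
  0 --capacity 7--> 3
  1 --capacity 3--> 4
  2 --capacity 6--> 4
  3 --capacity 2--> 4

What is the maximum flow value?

Computing max flow:
  Flow on (0->1): 3/7
  Flow on (0->2): 4/4
  Flow on (0->3): 2/7
  Flow on (1->4): 3/3
  Flow on (2->4): 4/6
  Flow on (3->4): 2/2
Maximum flow = 9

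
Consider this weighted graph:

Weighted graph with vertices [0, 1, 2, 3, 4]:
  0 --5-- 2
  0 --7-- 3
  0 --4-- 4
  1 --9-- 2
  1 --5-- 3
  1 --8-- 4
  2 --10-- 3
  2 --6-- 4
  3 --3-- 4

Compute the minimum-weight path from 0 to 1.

Using Dijkstra's algorithm from vertex 0:
Shortest path: 0 -> 4 -> 1
Total weight: 4 + 8 = 12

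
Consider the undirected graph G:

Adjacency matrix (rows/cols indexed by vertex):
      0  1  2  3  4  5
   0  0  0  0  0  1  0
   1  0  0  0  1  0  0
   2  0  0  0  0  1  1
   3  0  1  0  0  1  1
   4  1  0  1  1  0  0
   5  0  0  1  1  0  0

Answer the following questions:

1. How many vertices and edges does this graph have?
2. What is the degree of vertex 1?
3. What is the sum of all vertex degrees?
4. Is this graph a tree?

Count: 6 vertices, 6 edges.
Vertex 1 has neighbors [3], degree = 1.
Handshaking lemma: 2 * 6 = 12.
A tree on 6 vertices has 5 edges. This graph has 6 edges (1 extra). Not a tree.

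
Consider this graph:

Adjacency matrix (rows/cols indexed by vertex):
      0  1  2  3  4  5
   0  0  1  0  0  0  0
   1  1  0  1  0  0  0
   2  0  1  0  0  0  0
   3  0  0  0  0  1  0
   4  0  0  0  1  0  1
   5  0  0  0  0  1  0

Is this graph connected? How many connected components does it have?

Checking connectivity: the graph has 2 connected component(s).
Components: [[0, 1, 2], [3, 4, 5]]. The graph is NOT connected.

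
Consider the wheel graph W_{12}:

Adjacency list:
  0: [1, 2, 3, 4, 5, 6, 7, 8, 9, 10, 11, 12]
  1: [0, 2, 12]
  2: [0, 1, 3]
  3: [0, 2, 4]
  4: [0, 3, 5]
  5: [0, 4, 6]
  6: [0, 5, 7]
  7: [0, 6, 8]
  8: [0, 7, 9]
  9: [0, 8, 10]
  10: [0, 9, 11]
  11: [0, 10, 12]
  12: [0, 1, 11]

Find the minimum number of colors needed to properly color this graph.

W_{12} = C_{12} plus a hub adjacent to every cycle vertex.
The outer cycle needs 2 colors (even cycle); the hub is adjacent to all of them so needs a fresh color.
Chromatic number = 2 + 1 = 3.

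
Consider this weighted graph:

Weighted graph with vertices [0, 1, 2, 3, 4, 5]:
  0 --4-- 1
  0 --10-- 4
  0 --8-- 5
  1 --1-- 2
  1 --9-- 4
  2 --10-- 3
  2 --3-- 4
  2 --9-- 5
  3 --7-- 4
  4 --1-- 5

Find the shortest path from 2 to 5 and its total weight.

Using Dijkstra's algorithm from vertex 2:
Shortest path: 2 -> 4 -> 5
Total weight: 3 + 1 = 4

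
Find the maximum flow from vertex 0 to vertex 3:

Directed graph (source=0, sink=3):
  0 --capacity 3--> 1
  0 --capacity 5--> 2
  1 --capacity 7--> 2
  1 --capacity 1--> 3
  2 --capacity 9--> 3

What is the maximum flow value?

Computing max flow:
  Flow on (0->1): 3/3
  Flow on (0->2): 5/5
  Flow on (1->2): 2/7
  Flow on (1->3): 1/1
  Flow on (2->3): 7/9
Maximum flow = 8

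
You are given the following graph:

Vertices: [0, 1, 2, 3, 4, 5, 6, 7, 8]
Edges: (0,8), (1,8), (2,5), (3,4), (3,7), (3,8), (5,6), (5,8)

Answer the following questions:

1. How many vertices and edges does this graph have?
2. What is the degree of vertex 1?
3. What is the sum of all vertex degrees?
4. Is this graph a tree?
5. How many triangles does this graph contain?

Count: 9 vertices, 8 edges.
Vertex 1 has neighbors [8], degree = 1.
Handshaking lemma: 2 * 8 = 16.
A graph is a tree iff it is connected and has exactly n-1 edges. This graph is connected (all 9 vertices in one component) and has 9-1 = 8 edges. It is a tree.
Number of triangles = 0.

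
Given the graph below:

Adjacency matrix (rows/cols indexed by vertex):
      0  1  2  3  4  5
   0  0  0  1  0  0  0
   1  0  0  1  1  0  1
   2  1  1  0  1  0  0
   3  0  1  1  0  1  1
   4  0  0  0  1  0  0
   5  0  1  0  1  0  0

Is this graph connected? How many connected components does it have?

Checking connectivity: the graph has 1 connected component(s).
All vertices are reachable from each other. The graph IS connected.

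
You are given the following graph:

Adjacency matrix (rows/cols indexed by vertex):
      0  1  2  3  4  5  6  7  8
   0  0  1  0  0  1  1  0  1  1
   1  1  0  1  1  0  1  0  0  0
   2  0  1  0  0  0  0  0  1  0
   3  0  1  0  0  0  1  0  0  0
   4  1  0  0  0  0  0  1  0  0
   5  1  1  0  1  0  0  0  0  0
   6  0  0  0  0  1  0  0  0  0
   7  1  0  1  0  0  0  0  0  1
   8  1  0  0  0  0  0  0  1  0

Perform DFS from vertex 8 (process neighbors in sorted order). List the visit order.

DFS from vertex 8 (neighbors processed in ascending order):
Visit order: 8, 0, 1, 2, 7, 3, 5, 4, 6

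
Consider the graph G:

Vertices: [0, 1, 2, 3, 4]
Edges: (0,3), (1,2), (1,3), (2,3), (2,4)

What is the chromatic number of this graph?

The graph has a maximum clique of size 3 (lower bound on chromatic number).
A valid 3-coloring: {0: 0, 1: 2, 2: 0, 3: 1, 4: 1}.
Chromatic number = 3.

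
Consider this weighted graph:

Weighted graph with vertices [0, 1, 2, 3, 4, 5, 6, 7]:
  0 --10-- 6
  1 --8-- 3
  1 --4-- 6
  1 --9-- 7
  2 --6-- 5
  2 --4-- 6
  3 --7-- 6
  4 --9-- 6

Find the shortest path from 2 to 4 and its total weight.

Using Dijkstra's algorithm from vertex 2:
Shortest path: 2 -> 6 -> 4
Total weight: 4 + 9 = 13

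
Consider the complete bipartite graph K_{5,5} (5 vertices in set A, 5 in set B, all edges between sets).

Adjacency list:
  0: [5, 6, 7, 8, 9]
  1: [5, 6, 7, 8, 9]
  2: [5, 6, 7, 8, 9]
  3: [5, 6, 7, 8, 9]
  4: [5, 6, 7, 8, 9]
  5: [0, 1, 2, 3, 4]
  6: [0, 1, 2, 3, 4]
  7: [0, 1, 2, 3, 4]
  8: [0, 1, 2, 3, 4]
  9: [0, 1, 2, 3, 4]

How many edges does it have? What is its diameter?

K_{5,5} has 5 * 5 = 25 edges.
Any vertex reaches any opposite-side vertex in 1 step; same-side vertices reach in 2 steps via any opposite-side vertex.
Diameter = 2.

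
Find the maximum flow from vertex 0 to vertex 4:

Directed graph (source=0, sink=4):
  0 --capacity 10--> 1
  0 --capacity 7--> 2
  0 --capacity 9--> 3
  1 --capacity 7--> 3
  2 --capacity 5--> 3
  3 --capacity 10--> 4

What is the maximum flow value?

Computing max flow:
  Flow on (0->1): 5/10
  Flow on (0->2): 5/7
  Flow on (1->3): 5/7
  Flow on (2->3): 5/5
  Flow on (3->4): 10/10
Maximum flow = 10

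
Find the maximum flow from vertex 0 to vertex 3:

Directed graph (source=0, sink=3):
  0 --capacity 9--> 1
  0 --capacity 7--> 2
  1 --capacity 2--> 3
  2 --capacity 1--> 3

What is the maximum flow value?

Computing max flow:
  Flow on (0->1): 2/9
  Flow on (0->2): 1/7
  Flow on (1->3): 2/2
  Flow on (2->3): 1/1
Maximum flow = 3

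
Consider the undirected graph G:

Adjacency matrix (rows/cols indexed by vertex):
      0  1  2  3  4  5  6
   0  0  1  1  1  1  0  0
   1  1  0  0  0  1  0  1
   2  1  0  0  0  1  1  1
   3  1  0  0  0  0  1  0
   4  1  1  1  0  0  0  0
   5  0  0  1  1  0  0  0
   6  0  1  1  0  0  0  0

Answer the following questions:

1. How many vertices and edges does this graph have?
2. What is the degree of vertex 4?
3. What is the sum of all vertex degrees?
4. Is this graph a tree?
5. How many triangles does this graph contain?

Count: 7 vertices, 10 edges.
Vertex 4 has neighbors [0, 1, 2], degree = 3.
Handshaking lemma: 2 * 10 = 20.
A tree on 7 vertices has 6 edges. This graph has 10 edges (4 extra). Not a tree.
Number of triangles = 2.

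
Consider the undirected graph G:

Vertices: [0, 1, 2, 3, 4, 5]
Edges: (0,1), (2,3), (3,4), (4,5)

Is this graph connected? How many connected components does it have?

Checking connectivity: the graph has 2 connected component(s).
Components: [[0, 1], [2, 3, 4, 5]]. The graph is NOT connected.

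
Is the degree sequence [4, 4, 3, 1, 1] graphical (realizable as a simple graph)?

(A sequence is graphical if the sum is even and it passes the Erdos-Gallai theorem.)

Sum of degrees = 13. Sum is odd, so the sequence is NOT graphical.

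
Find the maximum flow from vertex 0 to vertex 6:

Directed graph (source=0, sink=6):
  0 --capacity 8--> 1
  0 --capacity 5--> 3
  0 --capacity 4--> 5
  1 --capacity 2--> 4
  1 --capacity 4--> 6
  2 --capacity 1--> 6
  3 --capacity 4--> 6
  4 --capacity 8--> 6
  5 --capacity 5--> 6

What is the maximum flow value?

Computing max flow:
  Flow on (0->1): 6/8
  Flow on (0->3): 4/5
  Flow on (0->5): 4/4
  Flow on (1->4): 2/2
  Flow on (1->6): 4/4
  Flow on (3->6): 4/4
  Flow on (4->6): 2/8
  Flow on (5->6): 4/5
Maximum flow = 14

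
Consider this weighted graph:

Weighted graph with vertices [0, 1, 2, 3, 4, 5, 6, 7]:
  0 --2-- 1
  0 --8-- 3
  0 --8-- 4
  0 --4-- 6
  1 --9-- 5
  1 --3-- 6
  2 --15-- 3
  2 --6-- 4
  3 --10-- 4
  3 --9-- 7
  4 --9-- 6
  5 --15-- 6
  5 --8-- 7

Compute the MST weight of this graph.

Applying Kruskal's algorithm (sort edges by weight, add if no cycle):
  Add (0,1) w=2
  Add (1,6) w=3
  Skip (0,6) w=4 (creates cycle)
  Add (2,4) w=6
  Add (0,4) w=8
  Add (0,3) w=8
  Add (5,7) w=8
  Add (1,5) w=9
  Skip (3,7) w=9 (creates cycle)
  Skip (4,6) w=9 (creates cycle)
  Skip (3,4) w=10 (creates cycle)
  Skip (2,3) w=15 (creates cycle)
  Skip (5,6) w=15 (creates cycle)
MST weight = 44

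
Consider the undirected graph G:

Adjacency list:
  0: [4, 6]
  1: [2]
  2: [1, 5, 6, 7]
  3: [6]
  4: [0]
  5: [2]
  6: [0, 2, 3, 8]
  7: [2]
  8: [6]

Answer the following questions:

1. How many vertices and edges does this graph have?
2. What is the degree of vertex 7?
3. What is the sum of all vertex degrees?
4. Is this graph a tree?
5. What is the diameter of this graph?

Count: 9 vertices, 8 edges.
Vertex 7 has neighbors [2], degree = 1.
Handshaking lemma: 2 * 8 = 16.
A graph is a tree iff it is connected and has exactly n-1 edges. This graph is connected (all 9 vertices in one component) and has 9-1 = 8 edges. It is a tree.
Diameter (longest shortest path) = 4.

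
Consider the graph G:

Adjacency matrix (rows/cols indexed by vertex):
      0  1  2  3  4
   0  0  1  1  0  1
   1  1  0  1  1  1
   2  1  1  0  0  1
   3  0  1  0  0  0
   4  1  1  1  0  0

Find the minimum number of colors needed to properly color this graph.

The graph has a maximum clique of size 4 (lower bound on chromatic number).
A valid 4-coloring: {0: 1, 1: 0, 2: 2, 3: 1, 4: 3}.
Chromatic number = 4.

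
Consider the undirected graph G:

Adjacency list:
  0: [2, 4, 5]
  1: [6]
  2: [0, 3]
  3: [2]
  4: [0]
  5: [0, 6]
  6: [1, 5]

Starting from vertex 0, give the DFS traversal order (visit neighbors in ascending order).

DFS from vertex 0 (neighbors processed in ascending order):
Visit order: 0, 2, 3, 4, 5, 6, 1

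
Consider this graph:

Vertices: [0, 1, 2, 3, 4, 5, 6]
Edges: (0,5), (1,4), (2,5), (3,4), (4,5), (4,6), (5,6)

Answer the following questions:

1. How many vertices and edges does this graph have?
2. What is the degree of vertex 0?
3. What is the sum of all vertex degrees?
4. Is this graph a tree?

Count: 7 vertices, 7 edges.
Vertex 0 has neighbors [5], degree = 1.
Handshaking lemma: 2 * 7 = 14.
A tree on 7 vertices has 6 edges. This graph has 7 edges (1 extra). Not a tree.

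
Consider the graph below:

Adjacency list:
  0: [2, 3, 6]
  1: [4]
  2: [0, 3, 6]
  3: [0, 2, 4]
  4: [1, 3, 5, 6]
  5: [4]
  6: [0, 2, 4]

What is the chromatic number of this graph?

The graph has a maximum clique of size 3 (lower bound on chromatic number).
A valid 3-coloring: {0: 0, 1: 1, 2: 1, 3: 2, 4: 0, 5: 1, 6: 2}.
Chromatic number = 3.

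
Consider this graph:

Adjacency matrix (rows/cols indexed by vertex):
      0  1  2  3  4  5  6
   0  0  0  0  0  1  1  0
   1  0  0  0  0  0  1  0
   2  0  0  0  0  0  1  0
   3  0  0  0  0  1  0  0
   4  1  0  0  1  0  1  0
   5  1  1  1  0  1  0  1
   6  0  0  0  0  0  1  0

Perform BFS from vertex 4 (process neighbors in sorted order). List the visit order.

BFS from vertex 4 (neighbors processed in ascending order):
Visit order: 4, 0, 3, 5, 1, 2, 6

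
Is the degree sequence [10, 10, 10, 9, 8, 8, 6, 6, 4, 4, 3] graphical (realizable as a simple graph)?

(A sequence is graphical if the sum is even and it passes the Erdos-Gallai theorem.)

Sum of degrees = 78. Sum is even but fails Erdos-Gallai. The sequence is NOT graphical.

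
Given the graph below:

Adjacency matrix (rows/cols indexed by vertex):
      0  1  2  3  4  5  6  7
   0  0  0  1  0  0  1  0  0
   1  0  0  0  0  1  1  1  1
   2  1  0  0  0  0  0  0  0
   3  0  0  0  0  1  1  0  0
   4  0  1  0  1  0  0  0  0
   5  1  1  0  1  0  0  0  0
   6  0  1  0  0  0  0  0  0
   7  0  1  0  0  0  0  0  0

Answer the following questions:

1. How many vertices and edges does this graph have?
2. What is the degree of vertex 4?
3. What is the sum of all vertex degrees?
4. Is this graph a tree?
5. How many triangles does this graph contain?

Count: 8 vertices, 8 edges.
Vertex 4 has neighbors [1, 3], degree = 2.
Handshaking lemma: 2 * 8 = 16.
A tree on 8 vertices has 7 edges. This graph has 8 edges (1 extra). Not a tree.
Number of triangles = 0.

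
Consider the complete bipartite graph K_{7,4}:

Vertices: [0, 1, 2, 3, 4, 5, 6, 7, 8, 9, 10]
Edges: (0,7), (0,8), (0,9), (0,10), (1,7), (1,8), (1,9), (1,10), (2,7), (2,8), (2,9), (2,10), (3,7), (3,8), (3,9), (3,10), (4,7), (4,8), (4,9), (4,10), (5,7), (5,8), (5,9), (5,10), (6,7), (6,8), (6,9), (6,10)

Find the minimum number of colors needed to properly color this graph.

K_{7,4} is bipartite: vertices split into two independent sets of size 7 and 4.
Color one set 0, the other 1. No adjacent vertices share a color.
Chromatic number = 2.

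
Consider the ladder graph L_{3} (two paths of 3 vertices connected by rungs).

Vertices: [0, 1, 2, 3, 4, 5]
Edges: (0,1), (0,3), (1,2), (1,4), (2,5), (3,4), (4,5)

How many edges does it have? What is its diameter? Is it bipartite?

Ladder graph L_{3}: 3 rungs + 2 * (3-1) path edges = 3 + 4 = 7 edges.
Diameter = 3.
Ladder graphs are bipartite (alternating coloring along each path).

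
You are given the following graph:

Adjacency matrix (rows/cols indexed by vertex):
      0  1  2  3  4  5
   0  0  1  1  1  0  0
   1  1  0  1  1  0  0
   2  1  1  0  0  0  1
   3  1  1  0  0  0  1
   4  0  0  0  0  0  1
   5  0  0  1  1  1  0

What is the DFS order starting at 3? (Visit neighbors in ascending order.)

DFS from vertex 3 (neighbors processed in ascending order):
Visit order: 3, 0, 1, 2, 5, 4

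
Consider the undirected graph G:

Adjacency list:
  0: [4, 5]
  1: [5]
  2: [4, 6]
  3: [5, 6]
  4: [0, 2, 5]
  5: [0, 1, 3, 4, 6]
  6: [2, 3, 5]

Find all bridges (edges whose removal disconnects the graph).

A bridge is an edge whose removal increases the number of connected components.
Bridges found: (1,5)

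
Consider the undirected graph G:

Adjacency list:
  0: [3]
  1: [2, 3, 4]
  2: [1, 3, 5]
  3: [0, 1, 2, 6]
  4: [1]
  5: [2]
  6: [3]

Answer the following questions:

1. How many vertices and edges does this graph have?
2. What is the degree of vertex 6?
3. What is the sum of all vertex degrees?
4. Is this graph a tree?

Count: 7 vertices, 7 edges.
Vertex 6 has neighbors [3], degree = 1.
Handshaking lemma: 2 * 7 = 14.
A tree on 7 vertices has 6 edges. This graph has 7 edges (1 extra). Not a tree.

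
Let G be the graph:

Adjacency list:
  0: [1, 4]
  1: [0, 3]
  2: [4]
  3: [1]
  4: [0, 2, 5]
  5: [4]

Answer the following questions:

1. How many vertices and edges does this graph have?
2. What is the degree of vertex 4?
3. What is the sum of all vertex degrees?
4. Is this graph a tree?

Count: 6 vertices, 5 edges.
Vertex 4 has neighbors [0, 2, 5], degree = 3.
Handshaking lemma: 2 * 5 = 10.
A graph is a tree iff it is connected and has exactly n-1 edges. This graph is connected (all 6 vertices in one component) and has 6-1 = 5 edges. It is a tree.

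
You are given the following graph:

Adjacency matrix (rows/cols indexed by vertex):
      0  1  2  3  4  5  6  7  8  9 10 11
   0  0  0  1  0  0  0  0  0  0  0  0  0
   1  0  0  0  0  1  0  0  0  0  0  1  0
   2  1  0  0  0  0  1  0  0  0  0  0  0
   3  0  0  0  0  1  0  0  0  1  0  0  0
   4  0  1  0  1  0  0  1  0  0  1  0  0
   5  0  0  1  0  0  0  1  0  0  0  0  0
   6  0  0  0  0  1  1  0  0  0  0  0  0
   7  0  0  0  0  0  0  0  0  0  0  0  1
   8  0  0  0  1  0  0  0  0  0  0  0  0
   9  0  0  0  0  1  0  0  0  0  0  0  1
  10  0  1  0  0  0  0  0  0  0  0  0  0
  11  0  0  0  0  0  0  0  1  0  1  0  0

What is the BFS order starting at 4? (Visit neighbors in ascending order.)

BFS from vertex 4 (neighbors processed in ascending order):
Visit order: 4, 1, 3, 6, 9, 10, 8, 5, 11, 2, 7, 0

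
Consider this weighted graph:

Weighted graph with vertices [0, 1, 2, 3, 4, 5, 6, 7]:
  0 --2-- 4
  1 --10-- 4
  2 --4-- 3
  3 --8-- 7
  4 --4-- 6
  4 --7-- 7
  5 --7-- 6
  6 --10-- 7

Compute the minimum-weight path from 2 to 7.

Using Dijkstra's algorithm from vertex 2:
Shortest path: 2 -> 3 -> 7
Total weight: 4 + 8 = 12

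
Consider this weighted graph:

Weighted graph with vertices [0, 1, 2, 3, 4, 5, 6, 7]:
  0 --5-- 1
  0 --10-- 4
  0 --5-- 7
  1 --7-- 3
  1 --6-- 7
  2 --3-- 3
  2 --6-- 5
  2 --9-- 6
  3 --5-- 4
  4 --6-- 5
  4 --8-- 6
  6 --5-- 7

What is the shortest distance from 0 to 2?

Using Dijkstra's algorithm from vertex 0:
Shortest path: 0 -> 1 -> 3 -> 2
Total weight: 5 + 7 + 3 = 15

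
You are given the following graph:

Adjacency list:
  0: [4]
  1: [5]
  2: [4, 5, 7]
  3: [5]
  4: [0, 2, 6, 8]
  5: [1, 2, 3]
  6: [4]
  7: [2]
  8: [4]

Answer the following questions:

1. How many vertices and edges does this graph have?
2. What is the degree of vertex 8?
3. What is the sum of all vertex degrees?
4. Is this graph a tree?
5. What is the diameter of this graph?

Count: 9 vertices, 8 edges.
Vertex 8 has neighbors [4], degree = 1.
Handshaking lemma: 2 * 8 = 16.
A graph is a tree iff it is connected and has exactly n-1 edges. This graph is connected (all 9 vertices in one component) and has 9-1 = 8 edges. It is a tree.
Diameter (longest shortest path) = 4.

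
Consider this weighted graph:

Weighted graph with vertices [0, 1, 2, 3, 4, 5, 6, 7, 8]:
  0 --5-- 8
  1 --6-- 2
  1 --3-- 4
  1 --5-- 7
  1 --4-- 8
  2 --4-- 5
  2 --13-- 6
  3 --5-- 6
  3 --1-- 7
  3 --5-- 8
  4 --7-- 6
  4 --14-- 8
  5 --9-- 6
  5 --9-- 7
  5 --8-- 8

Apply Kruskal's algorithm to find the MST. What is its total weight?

Applying Kruskal's algorithm (sort edges by weight, add if no cycle):
  Add (3,7) w=1
  Add (1,4) w=3
  Add (1,8) w=4
  Add (2,5) w=4
  Add (0,8) w=5
  Add (1,7) w=5
  Skip (3,8) w=5 (creates cycle)
  Add (3,6) w=5
  Add (1,2) w=6
  Skip (4,6) w=7 (creates cycle)
  Skip (5,8) w=8 (creates cycle)
  Skip (5,7) w=9 (creates cycle)
  Skip (5,6) w=9 (creates cycle)
  Skip (2,6) w=13 (creates cycle)
  Skip (4,8) w=14 (creates cycle)
MST weight = 33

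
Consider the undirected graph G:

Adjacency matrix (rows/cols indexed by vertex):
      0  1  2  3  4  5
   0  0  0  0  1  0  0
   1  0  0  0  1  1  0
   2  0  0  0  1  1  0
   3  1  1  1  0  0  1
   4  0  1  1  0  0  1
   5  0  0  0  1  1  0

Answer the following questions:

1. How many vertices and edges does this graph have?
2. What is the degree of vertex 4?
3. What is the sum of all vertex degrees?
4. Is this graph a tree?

Count: 6 vertices, 7 edges.
Vertex 4 has neighbors [1, 2, 5], degree = 3.
Handshaking lemma: 2 * 7 = 14.
A tree on 6 vertices has 5 edges. This graph has 7 edges (2 extra). Not a tree.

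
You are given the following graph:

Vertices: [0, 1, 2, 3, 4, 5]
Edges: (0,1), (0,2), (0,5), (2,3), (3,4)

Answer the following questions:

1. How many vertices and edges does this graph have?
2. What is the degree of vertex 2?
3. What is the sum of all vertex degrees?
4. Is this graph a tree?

Count: 6 vertices, 5 edges.
Vertex 2 has neighbors [0, 3], degree = 2.
Handshaking lemma: 2 * 5 = 10.
A graph is a tree iff it is connected and has exactly n-1 edges. This graph is connected (all 6 vertices in one component) and has 6-1 = 5 edges. It is a tree.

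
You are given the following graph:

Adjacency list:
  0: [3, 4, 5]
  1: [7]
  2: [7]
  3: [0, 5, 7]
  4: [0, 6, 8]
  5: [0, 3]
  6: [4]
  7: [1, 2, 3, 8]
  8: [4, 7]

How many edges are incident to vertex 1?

Vertex 1 has neighbors [7], so deg(1) = 1.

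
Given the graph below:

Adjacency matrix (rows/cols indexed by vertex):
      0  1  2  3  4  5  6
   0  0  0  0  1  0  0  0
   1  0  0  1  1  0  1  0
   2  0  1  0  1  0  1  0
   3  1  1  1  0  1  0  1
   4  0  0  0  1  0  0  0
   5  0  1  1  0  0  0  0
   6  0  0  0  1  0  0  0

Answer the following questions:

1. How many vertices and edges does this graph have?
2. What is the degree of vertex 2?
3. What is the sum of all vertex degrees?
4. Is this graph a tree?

Count: 7 vertices, 8 edges.
Vertex 2 has neighbors [1, 3, 5], degree = 3.
Handshaking lemma: 2 * 8 = 16.
A tree on 7 vertices has 6 edges. This graph has 8 edges (2 extra). Not a tree.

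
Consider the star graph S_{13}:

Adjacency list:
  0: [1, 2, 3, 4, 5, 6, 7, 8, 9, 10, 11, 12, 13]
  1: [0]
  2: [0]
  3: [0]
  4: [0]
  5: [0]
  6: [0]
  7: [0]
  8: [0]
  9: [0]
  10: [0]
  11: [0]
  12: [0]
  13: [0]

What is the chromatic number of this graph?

S_{13} has one hub adjacent to 13 leaves; leaves are pairwise non-adjacent.
Color the hub 0 and every leaf 1.
Chromatic number = 2.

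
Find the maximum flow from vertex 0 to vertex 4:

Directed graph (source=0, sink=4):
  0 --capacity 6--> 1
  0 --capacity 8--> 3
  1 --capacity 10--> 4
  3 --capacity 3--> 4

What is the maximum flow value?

Computing max flow:
  Flow on (0->1): 6/6
  Flow on (0->3): 3/8
  Flow on (1->4): 6/10
  Flow on (3->4): 3/3
Maximum flow = 9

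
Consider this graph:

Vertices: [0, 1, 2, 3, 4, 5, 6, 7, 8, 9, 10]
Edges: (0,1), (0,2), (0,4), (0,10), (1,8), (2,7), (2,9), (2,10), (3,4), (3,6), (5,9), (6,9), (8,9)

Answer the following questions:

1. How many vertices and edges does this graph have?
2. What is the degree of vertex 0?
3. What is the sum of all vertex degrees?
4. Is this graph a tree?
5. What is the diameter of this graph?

Count: 11 vertices, 13 edges.
Vertex 0 has neighbors [1, 2, 4, 10], degree = 4.
Handshaking lemma: 2 * 13 = 26.
A tree on 11 vertices has 10 edges. This graph has 13 edges (3 extra). Not a tree.
Diameter (longest shortest path) = 4.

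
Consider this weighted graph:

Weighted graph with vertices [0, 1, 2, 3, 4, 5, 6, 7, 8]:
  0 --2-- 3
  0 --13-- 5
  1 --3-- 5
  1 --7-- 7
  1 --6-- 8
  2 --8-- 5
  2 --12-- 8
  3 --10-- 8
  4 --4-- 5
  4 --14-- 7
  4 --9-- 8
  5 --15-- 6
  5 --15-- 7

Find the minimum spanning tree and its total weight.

Applying Kruskal's algorithm (sort edges by weight, add if no cycle):
  Add (0,3) w=2
  Add (1,5) w=3
  Add (4,5) w=4
  Add (1,8) w=6
  Add (1,7) w=7
  Add (2,5) w=8
  Skip (4,8) w=9 (creates cycle)
  Add (3,8) w=10
  Skip (2,8) w=12 (creates cycle)
  Skip (0,5) w=13 (creates cycle)
  Skip (4,7) w=14 (creates cycle)
  Skip (5,7) w=15 (creates cycle)
  Add (5,6) w=15
MST weight = 55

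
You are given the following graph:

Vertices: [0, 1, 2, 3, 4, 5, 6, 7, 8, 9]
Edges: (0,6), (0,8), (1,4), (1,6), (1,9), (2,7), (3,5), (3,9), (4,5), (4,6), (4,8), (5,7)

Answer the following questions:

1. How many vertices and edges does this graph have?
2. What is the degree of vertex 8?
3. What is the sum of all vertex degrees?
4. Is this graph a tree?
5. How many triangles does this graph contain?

Count: 10 vertices, 12 edges.
Vertex 8 has neighbors [0, 4], degree = 2.
Handshaking lemma: 2 * 12 = 24.
A tree on 10 vertices has 9 edges. This graph has 12 edges (3 extra). Not a tree.
Number of triangles = 1.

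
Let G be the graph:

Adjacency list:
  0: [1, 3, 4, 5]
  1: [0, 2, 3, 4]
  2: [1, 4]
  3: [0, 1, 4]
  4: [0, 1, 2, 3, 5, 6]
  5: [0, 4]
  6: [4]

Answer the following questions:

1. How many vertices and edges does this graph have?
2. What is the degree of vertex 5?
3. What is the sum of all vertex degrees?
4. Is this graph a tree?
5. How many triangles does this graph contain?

Count: 7 vertices, 11 edges.
Vertex 5 has neighbors [0, 4], degree = 2.
Handshaking lemma: 2 * 11 = 22.
A tree on 7 vertices has 6 edges. This graph has 11 edges (5 extra). Not a tree.
Number of triangles = 6.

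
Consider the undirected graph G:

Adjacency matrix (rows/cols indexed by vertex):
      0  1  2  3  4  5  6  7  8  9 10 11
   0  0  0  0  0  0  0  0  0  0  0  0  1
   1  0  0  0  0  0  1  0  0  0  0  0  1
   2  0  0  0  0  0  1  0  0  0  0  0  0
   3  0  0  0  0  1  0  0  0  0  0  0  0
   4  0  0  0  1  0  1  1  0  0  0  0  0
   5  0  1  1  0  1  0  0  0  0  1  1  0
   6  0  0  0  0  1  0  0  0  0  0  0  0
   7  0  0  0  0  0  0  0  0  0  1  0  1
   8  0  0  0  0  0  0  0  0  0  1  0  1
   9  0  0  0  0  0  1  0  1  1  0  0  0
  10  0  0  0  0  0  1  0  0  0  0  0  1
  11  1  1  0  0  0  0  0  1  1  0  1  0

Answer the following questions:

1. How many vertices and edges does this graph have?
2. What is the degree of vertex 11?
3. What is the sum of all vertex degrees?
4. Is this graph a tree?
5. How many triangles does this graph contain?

Count: 12 vertices, 14 edges.
Vertex 11 has neighbors [0, 1, 7, 8, 10], degree = 5.
Handshaking lemma: 2 * 14 = 28.
A tree on 12 vertices has 11 edges. This graph has 14 edges (3 extra). Not a tree.
Number of triangles = 0.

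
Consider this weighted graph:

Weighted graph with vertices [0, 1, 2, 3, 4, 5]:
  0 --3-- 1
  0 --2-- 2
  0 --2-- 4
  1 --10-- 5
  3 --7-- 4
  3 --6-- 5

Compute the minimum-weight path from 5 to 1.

Using Dijkstra's algorithm from vertex 5:
Shortest path: 5 -> 1
Total weight: 10 = 10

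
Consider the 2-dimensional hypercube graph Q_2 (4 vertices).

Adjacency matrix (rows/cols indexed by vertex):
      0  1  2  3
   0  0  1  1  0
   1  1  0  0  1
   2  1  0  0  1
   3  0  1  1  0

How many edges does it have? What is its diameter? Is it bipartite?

The 2-dimensional hypercube Q_2 has 4 vertices and each vertex has degree 2.
Total edges = 4 * 2 / 2 = 4.
Diameter = 2 (max Hamming distance between binary labels).
Hypercubes are bipartite (partition by parity of binary representation).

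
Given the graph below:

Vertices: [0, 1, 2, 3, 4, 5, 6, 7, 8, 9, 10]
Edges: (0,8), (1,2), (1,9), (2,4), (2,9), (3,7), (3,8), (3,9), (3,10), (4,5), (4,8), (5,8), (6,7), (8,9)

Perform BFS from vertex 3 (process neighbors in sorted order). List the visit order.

BFS from vertex 3 (neighbors processed in ascending order):
Visit order: 3, 7, 8, 9, 10, 6, 0, 4, 5, 1, 2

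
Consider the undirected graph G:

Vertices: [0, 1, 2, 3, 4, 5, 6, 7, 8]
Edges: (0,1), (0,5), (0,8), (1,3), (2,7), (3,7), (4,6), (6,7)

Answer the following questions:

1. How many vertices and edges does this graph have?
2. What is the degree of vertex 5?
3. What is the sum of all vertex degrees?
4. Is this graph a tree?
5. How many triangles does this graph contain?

Count: 9 vertices, 8 edges.
Vertex 5 has neighbors [0], degree = 1.
Handshaking lemma: 2 * 8 = 16.
A graph is a tree iff it is connected and has exactly n-1 edges. This graph is connected (all 9 vertices in one component) and has 9-1 = 8 edges. It is a tree.
Number of triangles = 0.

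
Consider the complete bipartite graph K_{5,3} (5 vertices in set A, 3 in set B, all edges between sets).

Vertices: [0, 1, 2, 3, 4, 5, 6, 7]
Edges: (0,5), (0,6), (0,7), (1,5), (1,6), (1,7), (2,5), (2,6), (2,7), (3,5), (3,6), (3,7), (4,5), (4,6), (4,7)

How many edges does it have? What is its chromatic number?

K_{5,3} has 5 * 3 = 15 edges.
Bipartite graphs have chromatic number 2 (color each partition differently).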